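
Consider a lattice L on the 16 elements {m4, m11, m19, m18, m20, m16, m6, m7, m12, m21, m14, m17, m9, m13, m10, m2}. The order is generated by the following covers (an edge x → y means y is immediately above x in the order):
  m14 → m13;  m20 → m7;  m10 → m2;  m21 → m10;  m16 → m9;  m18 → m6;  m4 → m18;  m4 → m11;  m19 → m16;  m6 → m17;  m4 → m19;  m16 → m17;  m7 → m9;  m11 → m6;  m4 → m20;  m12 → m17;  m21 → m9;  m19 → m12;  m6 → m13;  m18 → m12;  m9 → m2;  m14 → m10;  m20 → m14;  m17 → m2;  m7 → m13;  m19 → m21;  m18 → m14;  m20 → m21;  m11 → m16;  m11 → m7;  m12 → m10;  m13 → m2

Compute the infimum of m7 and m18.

Common lower bounds of {m7, m18}: m4.
The greatest among these is m4.

m4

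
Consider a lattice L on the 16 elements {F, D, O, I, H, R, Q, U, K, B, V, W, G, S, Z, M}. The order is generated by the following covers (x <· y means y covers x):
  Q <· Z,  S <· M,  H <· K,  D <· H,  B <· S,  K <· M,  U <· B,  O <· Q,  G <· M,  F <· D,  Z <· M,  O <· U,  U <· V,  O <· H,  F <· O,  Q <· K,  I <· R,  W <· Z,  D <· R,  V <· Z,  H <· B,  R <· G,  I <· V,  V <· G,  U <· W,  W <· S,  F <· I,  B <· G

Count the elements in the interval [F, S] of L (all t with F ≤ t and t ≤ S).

8

The interval [F, S] = {B, D, F, H, O, S, U, W}, which has 8 elements.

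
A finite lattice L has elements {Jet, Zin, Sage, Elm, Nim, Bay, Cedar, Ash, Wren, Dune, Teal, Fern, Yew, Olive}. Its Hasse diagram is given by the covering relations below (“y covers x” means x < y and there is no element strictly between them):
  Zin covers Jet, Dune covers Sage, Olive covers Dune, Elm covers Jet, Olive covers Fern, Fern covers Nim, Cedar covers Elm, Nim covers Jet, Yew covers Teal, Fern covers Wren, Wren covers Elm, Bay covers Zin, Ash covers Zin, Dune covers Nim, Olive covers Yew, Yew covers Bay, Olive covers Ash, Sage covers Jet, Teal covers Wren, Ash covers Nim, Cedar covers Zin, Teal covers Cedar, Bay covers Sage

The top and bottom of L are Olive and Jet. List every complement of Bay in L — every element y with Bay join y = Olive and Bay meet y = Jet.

Need y with Bay ∨ y = Olive and Bay ∧ y = Jet.
Checking each element gives: Fern, Nim.

Fern, Nim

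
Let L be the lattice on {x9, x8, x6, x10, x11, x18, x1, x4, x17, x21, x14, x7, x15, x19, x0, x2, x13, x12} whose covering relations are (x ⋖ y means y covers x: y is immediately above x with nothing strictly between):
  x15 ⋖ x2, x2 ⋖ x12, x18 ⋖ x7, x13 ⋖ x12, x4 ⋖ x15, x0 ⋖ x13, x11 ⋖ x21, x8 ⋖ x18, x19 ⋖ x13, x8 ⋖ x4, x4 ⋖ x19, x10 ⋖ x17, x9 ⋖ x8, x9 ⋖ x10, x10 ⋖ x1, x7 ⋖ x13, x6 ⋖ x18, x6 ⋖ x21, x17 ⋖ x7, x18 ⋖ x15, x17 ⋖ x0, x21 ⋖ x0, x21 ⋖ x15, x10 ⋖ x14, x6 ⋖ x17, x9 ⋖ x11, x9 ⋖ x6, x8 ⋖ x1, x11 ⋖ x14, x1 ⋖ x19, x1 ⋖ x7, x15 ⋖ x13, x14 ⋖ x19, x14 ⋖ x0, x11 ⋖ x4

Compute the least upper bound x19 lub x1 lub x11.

x19

Common upper bounds of {x19, x1, x11}: x12, x13, x19.
The least among these is x19.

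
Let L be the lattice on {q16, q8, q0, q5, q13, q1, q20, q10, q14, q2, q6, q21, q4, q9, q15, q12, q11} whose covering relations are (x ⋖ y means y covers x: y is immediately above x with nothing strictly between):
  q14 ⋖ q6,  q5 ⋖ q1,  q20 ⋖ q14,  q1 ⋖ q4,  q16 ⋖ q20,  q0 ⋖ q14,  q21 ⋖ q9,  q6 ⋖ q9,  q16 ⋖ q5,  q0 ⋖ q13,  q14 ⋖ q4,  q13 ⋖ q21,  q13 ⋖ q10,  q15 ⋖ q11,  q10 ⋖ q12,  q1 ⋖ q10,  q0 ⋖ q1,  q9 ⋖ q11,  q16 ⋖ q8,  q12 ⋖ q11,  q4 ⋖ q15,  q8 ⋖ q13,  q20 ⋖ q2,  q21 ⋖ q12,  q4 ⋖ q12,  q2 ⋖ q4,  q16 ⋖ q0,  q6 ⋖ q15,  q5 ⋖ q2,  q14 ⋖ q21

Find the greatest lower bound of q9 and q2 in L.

Common lower bounds of {q9, q2}: q16, q20.
The greatest among these is q20.

q20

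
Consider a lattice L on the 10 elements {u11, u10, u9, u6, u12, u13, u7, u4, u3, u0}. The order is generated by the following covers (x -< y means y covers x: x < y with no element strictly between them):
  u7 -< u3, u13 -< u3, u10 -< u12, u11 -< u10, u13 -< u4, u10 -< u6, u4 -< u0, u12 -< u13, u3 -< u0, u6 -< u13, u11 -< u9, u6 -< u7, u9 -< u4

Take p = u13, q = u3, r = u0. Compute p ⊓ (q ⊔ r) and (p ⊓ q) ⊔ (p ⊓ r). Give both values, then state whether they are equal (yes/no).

u13; u13; yes

q ⊔ r = u0, so p ⊓ (q ⊔ r) = u13 ⊓ u0 = u13.
p ⊓ q = u13 and p ⊓ r = u13, so (p ⊓ q) ⊔ (p ⊓ r) = u13 ⊔ u13 = u13.
Equal: yes.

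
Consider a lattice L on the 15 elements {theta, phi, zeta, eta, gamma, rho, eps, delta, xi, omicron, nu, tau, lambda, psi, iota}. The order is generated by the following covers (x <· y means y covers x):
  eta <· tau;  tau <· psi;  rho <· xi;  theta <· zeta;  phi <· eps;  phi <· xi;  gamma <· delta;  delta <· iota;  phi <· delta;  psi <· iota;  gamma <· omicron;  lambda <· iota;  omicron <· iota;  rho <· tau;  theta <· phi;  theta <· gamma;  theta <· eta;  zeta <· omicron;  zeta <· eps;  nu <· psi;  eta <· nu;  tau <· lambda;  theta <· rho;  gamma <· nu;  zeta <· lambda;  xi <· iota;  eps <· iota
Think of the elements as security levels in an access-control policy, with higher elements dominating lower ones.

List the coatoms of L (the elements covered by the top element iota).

The coatoms are exactly the elements covered by iota: delta, eps, lambda, omicron, psi, xi.

delta, eps, lambda, omicron, psi, xi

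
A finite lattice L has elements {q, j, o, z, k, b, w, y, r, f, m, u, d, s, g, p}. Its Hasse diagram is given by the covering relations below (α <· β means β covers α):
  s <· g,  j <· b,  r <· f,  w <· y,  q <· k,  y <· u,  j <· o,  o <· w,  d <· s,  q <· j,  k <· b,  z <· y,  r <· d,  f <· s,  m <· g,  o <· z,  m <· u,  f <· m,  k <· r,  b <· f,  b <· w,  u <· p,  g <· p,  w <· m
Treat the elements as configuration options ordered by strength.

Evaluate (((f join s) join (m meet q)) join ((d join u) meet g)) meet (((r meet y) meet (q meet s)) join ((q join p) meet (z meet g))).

f ∨ s = s
m ∧ q = q
s ∨ q = s
d ∨ u = p
p ∧ g = g
s ∨ g = g
r ∧ y = k
q ∧ s = q
k ∧ q = q
q ∨ p = p
z ∧ g = o
p ∧ o = o
q ∨ o = o
g ∧ o = o

o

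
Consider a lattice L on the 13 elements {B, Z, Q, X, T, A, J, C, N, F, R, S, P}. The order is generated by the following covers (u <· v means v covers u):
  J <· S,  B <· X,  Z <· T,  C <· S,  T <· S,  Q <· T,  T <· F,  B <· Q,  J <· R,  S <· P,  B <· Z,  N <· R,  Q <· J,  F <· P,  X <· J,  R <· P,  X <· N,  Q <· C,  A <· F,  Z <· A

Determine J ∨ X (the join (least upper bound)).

J

Common upper bounds of {J, X}: J, P, R, S.
The least among these is J.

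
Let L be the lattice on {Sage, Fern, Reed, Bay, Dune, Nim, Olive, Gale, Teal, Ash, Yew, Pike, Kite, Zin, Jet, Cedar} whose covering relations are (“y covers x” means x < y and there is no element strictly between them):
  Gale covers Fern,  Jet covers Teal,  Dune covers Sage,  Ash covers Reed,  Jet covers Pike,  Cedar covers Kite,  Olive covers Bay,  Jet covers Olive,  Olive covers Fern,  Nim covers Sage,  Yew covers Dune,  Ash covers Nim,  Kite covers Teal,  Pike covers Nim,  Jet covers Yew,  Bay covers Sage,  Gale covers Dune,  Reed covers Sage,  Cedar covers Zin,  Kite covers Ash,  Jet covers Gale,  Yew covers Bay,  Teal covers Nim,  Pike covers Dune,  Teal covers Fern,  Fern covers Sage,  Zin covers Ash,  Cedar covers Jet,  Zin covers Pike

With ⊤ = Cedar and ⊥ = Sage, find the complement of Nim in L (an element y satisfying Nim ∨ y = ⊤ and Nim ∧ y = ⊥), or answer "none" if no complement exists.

For every candidate y, either Nim ∨ y ≠ Cedar or Nim ∧ y ≠ Sage; no complement exists.

none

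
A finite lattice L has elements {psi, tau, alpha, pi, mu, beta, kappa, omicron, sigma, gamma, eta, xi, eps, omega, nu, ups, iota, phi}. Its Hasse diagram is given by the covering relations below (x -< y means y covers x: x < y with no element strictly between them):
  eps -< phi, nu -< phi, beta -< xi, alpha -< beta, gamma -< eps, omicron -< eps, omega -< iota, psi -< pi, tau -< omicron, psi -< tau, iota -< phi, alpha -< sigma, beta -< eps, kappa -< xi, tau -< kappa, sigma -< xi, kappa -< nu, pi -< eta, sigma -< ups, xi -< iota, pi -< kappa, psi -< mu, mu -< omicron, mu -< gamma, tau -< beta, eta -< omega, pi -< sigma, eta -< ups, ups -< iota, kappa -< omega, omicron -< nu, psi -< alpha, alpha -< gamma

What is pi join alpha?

Common upper bounds of {pi, alpha}: iota, phi, sigma, ups, xi.
The least among these is sigma.

sigma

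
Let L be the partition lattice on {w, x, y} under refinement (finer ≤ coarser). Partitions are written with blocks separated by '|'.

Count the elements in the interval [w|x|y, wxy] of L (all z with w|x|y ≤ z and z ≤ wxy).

5

The interval [w|x|y, wxy] = {wxy, wx|y, wy|x, w|xy, w|x|y}, which has 5 elements.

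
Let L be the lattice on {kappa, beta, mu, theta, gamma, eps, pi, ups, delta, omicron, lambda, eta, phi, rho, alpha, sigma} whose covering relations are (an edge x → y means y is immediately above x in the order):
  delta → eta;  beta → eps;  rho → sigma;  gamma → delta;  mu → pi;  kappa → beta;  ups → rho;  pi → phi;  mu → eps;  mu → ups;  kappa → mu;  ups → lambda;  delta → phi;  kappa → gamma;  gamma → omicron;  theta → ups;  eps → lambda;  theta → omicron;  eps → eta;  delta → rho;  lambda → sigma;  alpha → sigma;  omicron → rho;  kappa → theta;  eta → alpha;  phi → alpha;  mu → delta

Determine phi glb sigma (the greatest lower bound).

phi

Common lower bounds of {phi, sigma}: delta, gamma, kappa, mu, phi, pi.
The greatest among these is phi.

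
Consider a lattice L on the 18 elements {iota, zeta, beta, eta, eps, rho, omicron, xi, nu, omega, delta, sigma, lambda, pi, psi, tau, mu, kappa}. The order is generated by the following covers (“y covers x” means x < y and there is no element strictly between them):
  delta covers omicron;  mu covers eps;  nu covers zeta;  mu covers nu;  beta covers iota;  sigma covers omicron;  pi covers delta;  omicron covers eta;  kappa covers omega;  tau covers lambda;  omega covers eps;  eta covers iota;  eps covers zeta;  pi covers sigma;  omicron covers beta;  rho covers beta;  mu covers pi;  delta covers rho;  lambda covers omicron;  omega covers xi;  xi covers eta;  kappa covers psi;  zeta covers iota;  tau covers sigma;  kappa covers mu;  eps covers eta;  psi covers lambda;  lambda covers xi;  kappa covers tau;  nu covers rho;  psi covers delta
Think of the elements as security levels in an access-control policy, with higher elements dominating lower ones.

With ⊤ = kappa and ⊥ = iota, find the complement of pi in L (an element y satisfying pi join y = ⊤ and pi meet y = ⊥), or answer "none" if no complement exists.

For every candidate y, either pi ∨ y ≠ kappa or pi ∧ y ≠ iota; no complement exists.

none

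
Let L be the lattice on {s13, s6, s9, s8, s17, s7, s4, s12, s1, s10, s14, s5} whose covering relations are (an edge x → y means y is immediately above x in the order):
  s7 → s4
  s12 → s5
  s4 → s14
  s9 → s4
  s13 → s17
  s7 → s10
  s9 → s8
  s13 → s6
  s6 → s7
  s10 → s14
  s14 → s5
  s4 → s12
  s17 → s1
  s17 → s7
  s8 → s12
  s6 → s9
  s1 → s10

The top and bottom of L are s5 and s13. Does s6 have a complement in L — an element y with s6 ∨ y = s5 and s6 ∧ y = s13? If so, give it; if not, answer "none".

none

For every candidate y, either s6 ∨ y ≠ s5 or s6 ∧ y ≠ s13; no complement exists.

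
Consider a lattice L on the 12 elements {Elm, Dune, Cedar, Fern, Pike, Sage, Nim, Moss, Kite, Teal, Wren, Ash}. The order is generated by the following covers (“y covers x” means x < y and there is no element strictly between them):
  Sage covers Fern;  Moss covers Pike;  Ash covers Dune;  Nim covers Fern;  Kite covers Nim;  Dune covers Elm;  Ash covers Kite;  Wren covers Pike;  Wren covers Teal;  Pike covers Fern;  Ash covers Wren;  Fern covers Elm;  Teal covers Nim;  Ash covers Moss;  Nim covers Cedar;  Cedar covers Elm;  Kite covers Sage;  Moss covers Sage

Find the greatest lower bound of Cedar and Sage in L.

Elm

Common lower bounds of {Cedar, Sage}: Elm.
The greatest among these is Elm.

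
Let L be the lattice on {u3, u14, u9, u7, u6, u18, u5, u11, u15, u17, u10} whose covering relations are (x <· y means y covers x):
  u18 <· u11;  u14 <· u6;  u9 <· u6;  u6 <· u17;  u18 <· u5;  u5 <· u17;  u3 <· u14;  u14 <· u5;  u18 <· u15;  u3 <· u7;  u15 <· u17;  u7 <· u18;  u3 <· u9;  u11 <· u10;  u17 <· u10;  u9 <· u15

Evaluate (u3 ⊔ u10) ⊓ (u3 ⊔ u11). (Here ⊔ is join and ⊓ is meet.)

u3 ∨ u10 = u10
u3 ∨ u11 = u11
u10 ∧ u11 = u11

u11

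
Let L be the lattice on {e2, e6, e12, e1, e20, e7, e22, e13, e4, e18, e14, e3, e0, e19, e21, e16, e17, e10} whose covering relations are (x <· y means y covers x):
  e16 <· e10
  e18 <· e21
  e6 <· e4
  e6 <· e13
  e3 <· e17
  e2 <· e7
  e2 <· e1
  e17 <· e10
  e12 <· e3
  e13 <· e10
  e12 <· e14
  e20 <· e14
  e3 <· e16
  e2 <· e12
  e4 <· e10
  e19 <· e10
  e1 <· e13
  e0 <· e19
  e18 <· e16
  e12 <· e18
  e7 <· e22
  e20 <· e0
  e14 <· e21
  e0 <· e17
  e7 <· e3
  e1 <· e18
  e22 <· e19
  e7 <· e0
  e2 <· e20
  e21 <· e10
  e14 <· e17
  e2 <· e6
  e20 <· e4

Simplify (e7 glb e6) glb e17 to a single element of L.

e7 ∧ e6 = e2
e2 ∧ e17 = e2

e2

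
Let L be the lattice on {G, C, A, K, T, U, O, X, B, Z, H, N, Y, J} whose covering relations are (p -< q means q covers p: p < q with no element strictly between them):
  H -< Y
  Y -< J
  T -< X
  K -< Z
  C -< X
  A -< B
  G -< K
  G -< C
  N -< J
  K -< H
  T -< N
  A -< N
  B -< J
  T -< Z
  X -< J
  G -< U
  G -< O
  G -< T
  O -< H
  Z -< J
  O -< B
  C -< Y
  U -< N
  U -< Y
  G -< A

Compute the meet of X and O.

Common lower bounds of {X, O}: G.
The greatest among these is G.

G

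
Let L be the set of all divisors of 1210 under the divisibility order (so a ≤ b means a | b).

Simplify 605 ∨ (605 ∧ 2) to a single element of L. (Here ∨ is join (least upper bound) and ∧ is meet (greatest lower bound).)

605 ∧ 2 = 1
605 ∨ 1 = 605

605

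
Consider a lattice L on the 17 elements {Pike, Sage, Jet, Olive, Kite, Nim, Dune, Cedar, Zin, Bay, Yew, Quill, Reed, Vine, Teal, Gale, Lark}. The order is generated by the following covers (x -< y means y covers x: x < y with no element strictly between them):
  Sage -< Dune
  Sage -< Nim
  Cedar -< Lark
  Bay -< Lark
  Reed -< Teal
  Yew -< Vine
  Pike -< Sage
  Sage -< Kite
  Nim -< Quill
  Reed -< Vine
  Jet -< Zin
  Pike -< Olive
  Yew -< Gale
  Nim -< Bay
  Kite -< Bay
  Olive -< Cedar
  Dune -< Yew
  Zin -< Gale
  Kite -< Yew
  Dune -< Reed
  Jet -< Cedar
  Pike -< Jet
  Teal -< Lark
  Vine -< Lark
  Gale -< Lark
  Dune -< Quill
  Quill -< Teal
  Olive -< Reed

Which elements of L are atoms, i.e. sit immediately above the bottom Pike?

The atoms are exactly the elements that cover Pike: Jet, Olive, Sage.

Jet, Olive, Sage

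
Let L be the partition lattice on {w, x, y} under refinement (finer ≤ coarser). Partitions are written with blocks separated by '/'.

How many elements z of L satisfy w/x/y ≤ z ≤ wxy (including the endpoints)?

The interval [w/x/y, wxy] = {w/x/y, w/xy, wx/y, wxy, wy/x}, which has 5 elements.

5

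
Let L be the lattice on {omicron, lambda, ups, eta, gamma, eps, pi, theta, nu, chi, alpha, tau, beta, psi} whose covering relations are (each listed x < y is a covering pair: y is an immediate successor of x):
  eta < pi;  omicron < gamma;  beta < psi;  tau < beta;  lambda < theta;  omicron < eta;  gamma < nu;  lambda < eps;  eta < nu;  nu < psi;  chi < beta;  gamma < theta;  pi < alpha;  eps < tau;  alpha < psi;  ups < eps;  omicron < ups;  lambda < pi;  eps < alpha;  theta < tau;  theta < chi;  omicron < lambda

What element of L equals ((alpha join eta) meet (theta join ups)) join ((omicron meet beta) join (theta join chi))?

beta

alpha ∨ eta = alpha
theta ∨ ups = tau
alpha ∧ tau = eps
omicron ∧ beta = omicron
theta ∨ chi = chi
omicron ∨ chi = chi
eps ∨ chi = beta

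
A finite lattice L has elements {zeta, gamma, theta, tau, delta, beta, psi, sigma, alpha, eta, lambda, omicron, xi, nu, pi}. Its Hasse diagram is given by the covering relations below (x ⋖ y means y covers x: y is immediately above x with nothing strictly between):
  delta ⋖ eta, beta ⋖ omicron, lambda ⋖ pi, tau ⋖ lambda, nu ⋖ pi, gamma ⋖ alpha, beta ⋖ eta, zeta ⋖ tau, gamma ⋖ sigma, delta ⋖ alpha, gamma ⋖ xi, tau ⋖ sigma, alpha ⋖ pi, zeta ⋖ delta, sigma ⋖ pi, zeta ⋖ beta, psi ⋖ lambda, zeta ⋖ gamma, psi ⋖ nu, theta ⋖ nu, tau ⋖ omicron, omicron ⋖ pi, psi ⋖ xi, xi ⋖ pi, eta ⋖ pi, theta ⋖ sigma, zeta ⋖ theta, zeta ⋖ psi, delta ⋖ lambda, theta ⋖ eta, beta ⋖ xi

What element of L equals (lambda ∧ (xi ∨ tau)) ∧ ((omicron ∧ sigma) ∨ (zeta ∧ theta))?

tau

xi ∨ tau = pi
lambda ∧ pi = lambda
omicron ∧ sigma = tau
zeta ∧ theta = zeta
tau ∨ zeta = tau
lambda ∧ tau = tau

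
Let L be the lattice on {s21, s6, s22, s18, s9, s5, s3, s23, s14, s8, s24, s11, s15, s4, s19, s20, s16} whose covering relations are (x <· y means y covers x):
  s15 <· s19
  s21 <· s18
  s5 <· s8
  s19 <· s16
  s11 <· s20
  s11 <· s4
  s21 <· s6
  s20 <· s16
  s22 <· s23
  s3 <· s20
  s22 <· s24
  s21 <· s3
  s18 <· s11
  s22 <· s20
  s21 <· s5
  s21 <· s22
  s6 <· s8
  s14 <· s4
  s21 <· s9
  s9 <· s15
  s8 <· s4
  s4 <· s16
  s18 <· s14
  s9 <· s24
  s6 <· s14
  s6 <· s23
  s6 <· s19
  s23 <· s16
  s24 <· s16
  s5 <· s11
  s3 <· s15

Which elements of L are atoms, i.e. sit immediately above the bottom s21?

s18, s22, s3, s5, s6, s9

The atoms are exactly the elements that cover s21: s18, s22, s3, s5, s6, s9.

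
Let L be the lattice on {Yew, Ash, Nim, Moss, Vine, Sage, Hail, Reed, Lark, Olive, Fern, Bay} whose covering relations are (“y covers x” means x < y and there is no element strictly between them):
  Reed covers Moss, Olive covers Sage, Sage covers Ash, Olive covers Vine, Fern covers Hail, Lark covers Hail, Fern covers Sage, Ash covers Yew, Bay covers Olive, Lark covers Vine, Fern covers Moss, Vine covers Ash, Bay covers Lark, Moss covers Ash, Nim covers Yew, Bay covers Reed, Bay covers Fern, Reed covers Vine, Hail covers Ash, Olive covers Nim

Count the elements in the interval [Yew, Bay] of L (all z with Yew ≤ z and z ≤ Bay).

12

The interval [Yew, Bay] = {Ash, Bay, Fern, Hail, Lark, Moss, Nim, Olive, Reed, Sage, Vine, Yew}, which has 12 elements.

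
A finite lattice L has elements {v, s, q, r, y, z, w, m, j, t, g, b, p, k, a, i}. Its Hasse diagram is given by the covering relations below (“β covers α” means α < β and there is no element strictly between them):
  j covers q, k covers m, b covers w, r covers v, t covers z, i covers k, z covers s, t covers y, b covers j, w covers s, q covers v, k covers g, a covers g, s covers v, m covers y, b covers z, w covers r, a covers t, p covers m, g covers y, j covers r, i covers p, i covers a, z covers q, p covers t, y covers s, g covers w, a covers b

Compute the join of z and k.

Common upper bounds of {z, k}: i.
The least among these is i.

i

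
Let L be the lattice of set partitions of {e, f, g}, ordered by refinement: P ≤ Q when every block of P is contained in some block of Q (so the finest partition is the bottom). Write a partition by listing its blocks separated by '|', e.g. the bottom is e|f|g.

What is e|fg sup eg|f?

The join of e|fg and eg|f merges any blocks that overlap across the partitions, giving efg.

efg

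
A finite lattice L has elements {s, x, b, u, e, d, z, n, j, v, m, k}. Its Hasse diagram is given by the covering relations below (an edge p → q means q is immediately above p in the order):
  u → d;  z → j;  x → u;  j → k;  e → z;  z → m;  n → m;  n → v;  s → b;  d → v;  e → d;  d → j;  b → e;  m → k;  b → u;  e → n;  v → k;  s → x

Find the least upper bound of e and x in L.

Common upper bounds of {e, x}: d, j, k, v.
The least among these is d.

d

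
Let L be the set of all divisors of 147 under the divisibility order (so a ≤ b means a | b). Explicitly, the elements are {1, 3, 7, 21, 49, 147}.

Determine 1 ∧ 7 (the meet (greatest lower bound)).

1

In the divisibility order, the meet is the greatest common divisor: gcd(1, 7) = 1.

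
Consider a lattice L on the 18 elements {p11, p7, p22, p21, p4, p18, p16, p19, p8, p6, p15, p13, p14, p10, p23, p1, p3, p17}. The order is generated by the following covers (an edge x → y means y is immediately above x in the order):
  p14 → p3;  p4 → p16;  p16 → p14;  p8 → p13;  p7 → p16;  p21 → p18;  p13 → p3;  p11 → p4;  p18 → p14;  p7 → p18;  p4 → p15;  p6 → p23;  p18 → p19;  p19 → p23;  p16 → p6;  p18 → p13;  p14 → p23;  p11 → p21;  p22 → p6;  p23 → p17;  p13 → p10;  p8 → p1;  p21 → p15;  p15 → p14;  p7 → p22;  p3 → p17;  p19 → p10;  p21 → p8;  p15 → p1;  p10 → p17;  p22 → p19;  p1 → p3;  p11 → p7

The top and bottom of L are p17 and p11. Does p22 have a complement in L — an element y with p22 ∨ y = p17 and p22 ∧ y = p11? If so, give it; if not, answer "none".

Need y with p22 ∨ y = p17 and p22 ∧ y = p11.
Checking each element gives: p1.

p1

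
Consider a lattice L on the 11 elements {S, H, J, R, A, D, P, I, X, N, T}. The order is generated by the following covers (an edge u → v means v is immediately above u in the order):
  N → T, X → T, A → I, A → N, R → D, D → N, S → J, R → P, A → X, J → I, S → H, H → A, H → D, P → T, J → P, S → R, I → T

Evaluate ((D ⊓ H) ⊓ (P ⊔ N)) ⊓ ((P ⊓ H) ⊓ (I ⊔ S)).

S

D ∧ H = H
P ∨ N = T
H ∧ T = H
P ∧ H = S
I ∨ S = I
S ∧ I = S
H ∧ S = S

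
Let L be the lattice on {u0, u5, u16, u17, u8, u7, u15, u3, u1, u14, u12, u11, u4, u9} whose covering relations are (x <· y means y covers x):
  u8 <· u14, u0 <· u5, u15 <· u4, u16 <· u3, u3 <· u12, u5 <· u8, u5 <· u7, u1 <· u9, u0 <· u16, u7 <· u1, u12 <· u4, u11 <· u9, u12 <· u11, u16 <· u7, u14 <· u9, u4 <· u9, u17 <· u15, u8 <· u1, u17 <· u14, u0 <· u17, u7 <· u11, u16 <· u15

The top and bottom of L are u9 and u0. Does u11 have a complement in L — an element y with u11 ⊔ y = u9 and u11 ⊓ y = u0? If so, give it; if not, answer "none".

u17

Need y with u11 ∨ y = u9 and u11 ∧ y = u0.
Checking each element gives: u17.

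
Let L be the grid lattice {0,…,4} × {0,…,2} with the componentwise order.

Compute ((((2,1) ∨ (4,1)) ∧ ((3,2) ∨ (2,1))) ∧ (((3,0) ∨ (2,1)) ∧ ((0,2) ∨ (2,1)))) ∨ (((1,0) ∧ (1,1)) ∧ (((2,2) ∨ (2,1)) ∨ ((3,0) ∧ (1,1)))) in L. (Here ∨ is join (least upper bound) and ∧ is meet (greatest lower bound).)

(2,1) ∨ (4,1) = (4,1)
(3,2) ∨ (2,1) = (3,2)
(4,1) ∧ (3,2) = (3,1)
(3,0) ∨ (2,1) = (3,1)
(0,2) ∨ (2,1) = (2,2)
(3,1) ∧ (2,2) = (2,1)
(3,1) ∧ (2,1) = (2,1)
(1,0) ∧ (1,1) = (1,0)
(2,2) ∨ (2,1) = (2,2)
(3,0) ∧ (1,1) = (1,0)
(2,2) ∨ (1,0) = (2,2)
(1,0) ∧ (2,2) = (1,0)
(2,1) ∨ (1,0) = (2,1)

(2,1)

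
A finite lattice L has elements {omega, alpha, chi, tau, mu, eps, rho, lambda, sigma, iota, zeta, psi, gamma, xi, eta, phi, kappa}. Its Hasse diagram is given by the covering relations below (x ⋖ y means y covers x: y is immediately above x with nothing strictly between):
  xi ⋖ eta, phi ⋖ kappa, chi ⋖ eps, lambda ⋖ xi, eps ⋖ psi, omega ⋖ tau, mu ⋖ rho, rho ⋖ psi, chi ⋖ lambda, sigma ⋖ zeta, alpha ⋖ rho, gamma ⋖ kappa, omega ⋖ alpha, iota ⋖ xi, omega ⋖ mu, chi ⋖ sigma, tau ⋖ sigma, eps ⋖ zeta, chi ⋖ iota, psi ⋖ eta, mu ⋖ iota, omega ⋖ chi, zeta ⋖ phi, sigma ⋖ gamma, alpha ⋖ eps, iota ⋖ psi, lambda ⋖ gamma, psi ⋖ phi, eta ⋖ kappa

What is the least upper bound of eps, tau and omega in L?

zeta

Common upper bounds of {eps, tau, omega}: kappa, phi, zeta.
The least among these is zeta.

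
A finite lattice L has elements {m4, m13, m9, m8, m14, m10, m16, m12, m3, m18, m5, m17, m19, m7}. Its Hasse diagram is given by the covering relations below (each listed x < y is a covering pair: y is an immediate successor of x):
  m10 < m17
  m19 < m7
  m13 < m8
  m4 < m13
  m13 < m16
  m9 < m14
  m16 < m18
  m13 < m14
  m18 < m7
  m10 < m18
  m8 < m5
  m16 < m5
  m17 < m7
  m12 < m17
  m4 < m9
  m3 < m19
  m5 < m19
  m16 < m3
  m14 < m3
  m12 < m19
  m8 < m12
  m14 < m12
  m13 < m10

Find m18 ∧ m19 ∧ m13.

Common lower bounds of {m18, m19, m13}: m13, m4.
The greatest among these is m13.

m13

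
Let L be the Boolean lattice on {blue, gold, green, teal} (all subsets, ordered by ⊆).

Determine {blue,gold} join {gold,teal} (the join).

Common upper bounds of {{blue,gold}, {gold,teal}}: {blue,gold,green,teal}, {blue,gold,teal}.
The least among these is {blue,gold,teal}.

{blue,gold,teal}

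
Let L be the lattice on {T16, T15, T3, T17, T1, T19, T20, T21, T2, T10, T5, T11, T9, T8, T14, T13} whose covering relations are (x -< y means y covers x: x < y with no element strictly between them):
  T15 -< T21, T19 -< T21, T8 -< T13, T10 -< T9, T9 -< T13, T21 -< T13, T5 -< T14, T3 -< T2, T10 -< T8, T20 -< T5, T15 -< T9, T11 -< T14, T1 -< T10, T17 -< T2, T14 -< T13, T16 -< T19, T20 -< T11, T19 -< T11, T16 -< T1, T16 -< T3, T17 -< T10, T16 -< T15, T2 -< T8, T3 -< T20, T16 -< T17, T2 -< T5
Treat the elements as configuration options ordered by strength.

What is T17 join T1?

T10

Common upper bounds of {T17, T1}: T10, T13, T8, T9.
The least among these is T10.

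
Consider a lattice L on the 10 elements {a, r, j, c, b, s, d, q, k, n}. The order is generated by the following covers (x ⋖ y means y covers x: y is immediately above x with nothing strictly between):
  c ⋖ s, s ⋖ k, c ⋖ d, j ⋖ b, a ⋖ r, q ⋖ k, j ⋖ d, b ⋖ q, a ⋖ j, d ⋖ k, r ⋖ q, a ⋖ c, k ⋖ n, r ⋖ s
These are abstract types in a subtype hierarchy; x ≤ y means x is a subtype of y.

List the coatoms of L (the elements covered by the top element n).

The coatoms are exactly the elements covered by n: k.

k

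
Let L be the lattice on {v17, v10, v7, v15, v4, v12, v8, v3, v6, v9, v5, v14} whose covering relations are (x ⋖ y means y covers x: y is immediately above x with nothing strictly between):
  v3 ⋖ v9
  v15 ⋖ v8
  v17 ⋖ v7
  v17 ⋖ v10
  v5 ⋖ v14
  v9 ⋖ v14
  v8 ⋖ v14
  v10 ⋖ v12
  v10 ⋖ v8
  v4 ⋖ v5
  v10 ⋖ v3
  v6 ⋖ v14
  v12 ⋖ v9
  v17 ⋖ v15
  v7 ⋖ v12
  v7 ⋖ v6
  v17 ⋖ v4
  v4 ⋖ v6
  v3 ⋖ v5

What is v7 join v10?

v12

Common upper bounds of {v7, v10}: v12, v14, v9.
The least among these is v12.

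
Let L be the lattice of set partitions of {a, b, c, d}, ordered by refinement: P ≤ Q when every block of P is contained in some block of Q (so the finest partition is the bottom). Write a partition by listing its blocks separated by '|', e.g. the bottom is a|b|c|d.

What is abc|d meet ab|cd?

ab|c|d

The meet (common refinement) of abc|d and ab|cd intersects blocks pairwise, giving ab|c|d.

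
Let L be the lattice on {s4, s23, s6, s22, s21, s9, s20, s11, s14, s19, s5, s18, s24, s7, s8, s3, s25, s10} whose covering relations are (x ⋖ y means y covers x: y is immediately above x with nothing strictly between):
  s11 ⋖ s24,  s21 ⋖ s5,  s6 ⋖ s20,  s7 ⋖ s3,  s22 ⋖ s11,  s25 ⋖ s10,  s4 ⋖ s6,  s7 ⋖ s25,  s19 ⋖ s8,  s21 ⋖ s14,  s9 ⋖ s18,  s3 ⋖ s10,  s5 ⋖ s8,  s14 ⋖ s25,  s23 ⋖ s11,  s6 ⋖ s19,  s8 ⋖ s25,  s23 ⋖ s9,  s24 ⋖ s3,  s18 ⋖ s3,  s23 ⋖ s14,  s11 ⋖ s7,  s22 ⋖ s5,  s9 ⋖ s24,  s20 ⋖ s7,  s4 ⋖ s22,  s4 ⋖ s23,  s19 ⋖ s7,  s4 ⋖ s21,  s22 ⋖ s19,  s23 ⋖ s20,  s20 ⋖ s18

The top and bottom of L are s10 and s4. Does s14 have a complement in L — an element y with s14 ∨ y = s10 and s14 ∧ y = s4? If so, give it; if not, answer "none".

none

For every candidate y, either s14 ∨ y ≠ s10 or s14 ∧ y ≠ s4; no complement exists.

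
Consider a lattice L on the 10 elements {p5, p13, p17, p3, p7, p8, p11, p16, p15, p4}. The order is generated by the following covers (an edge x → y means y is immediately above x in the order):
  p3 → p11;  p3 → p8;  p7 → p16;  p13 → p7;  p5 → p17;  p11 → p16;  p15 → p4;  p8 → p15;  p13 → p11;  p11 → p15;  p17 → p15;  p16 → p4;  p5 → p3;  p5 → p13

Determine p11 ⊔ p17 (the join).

Common upper bounds of {p11, p17}: p15, p4.
The least among these is p15.

p15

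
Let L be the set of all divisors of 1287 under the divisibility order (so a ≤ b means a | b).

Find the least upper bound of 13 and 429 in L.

In the divisibility order, the join is the least common multiple: lcm(13, 429) = 429.

429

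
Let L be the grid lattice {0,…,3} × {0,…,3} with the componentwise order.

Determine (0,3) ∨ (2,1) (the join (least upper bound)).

(2,3)

In a product of chains, the join is componentwise max, giving (2,3).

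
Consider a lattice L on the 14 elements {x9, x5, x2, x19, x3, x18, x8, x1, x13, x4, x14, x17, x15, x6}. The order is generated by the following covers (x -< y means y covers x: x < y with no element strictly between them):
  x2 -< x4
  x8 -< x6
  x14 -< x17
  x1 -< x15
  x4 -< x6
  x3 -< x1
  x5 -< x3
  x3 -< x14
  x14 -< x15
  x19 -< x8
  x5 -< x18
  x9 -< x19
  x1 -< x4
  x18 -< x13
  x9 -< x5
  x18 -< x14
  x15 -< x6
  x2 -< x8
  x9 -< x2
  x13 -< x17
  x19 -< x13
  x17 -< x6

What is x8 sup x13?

Common upper bounds of {x8, x13}: x6.
The least among these is x6.

x6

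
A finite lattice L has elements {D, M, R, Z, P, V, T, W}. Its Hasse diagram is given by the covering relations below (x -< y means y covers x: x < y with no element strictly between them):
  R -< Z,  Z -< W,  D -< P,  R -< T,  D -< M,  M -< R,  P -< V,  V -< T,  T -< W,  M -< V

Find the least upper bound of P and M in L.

Common upper bounds of {P, M}: T, V, W.
The least among these is V.

V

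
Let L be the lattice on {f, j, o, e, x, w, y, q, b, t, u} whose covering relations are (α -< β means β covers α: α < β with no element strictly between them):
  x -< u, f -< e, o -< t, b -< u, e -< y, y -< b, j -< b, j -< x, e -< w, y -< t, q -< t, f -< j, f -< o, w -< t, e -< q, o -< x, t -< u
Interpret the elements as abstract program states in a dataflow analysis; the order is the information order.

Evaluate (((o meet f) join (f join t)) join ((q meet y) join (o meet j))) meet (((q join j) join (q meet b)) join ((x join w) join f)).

o ∧ f = f
f ∨ t = t
f ∨ t = t
q ∧ y = e
o ∧ j = f
e ∨ f = e
t ∨ e = t
q ∨ j = u
q ∧ b = e
u ∨ e = u
x ∨ w = u
u ∨ f = u
u ∨ u = u
t ∧ u = t

t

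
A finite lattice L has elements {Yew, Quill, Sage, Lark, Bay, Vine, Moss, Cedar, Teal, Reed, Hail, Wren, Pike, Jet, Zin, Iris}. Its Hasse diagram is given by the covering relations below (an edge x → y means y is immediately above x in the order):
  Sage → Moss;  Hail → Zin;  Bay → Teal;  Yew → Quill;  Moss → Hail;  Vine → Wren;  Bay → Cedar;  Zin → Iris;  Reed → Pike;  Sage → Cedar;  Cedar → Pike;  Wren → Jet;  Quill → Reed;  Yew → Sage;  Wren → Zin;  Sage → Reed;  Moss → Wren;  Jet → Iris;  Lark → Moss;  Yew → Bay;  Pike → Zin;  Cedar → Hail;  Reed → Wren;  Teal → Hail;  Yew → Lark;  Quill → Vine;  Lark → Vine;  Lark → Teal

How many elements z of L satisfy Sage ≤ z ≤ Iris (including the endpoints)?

10

The interval [Sage, Iris] = {Cedar, Hail, Iris, Jet, Moss, Pike, Reed, Sage, Wren, Zin}, which has 10 elements.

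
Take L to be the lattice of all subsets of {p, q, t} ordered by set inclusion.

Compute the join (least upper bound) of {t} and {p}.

{p,t}

Under ⊆, join is union: {t} ∪ {p} = {p,t}.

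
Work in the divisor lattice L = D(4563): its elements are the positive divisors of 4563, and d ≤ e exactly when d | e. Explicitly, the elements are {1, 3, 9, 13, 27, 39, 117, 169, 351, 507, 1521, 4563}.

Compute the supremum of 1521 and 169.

1521

In the divisibility order, the join is the least common multiple: lcm(1521, 169) = 1521.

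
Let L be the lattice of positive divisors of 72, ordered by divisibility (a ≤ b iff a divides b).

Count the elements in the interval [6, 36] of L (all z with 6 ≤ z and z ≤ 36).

4

The interval [6, 36] = {12, 18, 36, 6}, which has 4 elements.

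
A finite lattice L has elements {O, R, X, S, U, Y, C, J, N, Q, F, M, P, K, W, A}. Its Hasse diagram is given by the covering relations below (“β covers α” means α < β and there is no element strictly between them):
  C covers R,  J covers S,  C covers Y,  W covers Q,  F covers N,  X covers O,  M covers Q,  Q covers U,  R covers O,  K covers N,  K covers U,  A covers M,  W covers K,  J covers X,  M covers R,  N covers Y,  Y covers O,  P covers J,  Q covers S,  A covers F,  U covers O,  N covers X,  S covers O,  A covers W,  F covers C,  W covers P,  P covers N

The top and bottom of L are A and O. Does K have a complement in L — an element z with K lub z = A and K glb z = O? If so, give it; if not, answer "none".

Need z with K ∨ z = A and K ∧ z = O.
Checking each element gives: R.

R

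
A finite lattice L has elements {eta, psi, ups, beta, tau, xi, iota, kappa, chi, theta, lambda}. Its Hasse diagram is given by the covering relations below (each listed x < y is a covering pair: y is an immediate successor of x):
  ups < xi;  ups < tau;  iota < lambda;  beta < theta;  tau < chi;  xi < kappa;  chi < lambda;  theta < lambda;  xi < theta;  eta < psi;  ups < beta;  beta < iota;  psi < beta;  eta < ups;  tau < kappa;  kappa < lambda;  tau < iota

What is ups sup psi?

Common upper bounds of {ups, psi}: beta, iota, lambda, theta.
The least among these is beta.

beta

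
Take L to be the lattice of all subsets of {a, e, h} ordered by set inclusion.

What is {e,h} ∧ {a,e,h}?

{e,h}

Under ⊆, meet is intersection: {e,h} ∩ {a,e,h} = {e,h}.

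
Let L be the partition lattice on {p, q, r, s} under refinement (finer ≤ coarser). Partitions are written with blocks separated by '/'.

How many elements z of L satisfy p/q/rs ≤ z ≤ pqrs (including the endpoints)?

5

The interval [p/q/rs, pqrs] = {p/q/rs, p/qrs, pq/rs, pqrs, prs/q}, which has 5 elements.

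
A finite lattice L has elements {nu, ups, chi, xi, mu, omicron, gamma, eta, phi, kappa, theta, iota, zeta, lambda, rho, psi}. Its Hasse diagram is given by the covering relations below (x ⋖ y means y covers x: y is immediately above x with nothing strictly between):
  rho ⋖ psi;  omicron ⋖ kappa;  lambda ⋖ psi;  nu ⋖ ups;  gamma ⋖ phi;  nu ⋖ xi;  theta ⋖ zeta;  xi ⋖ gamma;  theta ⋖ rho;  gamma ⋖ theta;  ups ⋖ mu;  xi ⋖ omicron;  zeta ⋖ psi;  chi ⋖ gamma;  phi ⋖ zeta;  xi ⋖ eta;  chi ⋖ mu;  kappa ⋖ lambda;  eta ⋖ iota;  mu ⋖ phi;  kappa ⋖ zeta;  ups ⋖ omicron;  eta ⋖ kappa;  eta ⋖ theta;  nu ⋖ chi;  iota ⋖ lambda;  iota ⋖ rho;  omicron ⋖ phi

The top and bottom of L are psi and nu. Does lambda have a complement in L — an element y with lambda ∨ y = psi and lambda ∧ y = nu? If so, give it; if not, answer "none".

Need y with lambda ∨ y = psi and lambda ∧ y = nu.
Checking each element gives: chi.

chi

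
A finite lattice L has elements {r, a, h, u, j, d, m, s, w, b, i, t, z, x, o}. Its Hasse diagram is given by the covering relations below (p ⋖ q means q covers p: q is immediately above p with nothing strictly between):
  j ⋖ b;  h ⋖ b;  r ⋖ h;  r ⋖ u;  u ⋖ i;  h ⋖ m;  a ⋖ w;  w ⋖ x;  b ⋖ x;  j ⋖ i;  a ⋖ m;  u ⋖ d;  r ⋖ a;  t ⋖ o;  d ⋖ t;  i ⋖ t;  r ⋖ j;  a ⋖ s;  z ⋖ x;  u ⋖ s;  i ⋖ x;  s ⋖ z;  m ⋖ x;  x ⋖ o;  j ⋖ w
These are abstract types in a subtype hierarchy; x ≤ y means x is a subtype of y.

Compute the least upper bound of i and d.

Common upper bounds of {i, d}: o, t.
The least among these is t.

t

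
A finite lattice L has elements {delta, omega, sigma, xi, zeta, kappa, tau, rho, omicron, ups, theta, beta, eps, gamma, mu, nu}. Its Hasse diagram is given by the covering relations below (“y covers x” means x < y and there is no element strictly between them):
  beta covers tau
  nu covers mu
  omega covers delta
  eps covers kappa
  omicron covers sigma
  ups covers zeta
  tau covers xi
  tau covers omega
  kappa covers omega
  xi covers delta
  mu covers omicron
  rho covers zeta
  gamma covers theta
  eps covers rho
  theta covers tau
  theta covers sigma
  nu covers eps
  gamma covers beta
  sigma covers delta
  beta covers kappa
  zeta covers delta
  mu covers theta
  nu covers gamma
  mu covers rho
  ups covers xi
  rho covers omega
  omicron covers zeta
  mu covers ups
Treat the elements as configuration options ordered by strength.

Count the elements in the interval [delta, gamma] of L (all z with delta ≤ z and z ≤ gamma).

9

The interval [delta, gamma] = {beta, delta, gamma, kappa, omega, sigma, tau, theta, xi}, which has 9 elements.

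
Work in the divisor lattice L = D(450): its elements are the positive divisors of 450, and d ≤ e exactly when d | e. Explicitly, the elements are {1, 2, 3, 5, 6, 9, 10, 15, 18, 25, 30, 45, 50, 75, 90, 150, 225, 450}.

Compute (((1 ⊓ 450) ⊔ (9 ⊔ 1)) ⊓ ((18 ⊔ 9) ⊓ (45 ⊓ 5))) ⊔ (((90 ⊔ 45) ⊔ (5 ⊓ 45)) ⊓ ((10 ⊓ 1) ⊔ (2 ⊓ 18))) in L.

1 ∧ 450 = 1
9 ∨ 1 = 9
1 ∨ 9 = 9
18 ∨ 9 = 18
45 ∧ 5 = 5
18 ∧ 5 = 1
9 ∧ 1 = 1
90 ∨ 45 = 90
5 ∧ 45 = 5
90 ∨ 5 = 90
10 ∧ 1 = 1
2 ∧ 18 = 2
1 ∨ 2 = 2
90 ∧ 2 = 2
1 ∨ 2 = 2

2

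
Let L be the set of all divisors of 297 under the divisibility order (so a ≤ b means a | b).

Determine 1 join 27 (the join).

In the divisibility order, the join is the least common multiple: lcm(1, 27) = 27.

27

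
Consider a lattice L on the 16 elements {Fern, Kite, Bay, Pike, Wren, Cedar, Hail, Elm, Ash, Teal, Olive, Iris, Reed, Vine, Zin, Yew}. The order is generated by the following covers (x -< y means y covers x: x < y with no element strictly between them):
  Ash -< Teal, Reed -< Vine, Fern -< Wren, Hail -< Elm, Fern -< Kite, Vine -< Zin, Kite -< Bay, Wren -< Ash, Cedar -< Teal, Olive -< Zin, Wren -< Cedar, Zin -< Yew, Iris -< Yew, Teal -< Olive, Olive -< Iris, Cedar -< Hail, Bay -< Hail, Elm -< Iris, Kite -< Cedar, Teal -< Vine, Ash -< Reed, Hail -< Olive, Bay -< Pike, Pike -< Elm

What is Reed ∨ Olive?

Common upper bounds of {Reed, Olive}: Yew, Zin.
The least among these is Zin.

Zin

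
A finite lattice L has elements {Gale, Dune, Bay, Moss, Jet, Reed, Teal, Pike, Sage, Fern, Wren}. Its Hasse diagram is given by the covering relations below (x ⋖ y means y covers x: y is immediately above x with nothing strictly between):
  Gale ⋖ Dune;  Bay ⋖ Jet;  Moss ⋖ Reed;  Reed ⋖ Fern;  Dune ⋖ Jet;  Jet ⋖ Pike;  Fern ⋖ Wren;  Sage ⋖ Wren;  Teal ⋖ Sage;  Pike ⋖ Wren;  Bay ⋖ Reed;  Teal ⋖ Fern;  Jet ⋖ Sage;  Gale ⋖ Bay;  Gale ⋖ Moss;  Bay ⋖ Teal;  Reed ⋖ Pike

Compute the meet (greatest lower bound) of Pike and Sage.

Common lower bounds of {Pike, Sage}: Bay, Dune, Gale, Jet.
The greatest among these is Jet.

Jet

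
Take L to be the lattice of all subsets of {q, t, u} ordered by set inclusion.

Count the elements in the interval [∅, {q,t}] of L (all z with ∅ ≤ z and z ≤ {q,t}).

The interval [∅, {q,t}] = {{q,t}, {q}, {t}, ∅}, which has 4 elements.

4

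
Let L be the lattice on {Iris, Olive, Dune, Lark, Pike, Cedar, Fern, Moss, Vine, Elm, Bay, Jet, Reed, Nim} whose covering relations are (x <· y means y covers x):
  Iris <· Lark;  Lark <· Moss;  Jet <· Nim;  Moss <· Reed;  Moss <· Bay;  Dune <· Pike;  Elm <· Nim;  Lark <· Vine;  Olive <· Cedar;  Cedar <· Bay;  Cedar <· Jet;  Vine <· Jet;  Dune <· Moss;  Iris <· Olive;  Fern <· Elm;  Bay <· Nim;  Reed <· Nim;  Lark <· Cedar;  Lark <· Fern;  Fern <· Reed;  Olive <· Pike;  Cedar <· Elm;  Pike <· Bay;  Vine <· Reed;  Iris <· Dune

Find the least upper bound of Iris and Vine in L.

Vine

Common upper bounds of {Iris, Vine}: Jet, Nim, Reed, Vine.
The least among these is Vine.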